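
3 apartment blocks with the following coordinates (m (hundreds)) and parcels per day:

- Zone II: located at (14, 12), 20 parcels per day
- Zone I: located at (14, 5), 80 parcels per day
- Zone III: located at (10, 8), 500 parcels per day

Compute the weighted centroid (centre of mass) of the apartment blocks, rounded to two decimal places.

The minimiser of Σwᵢ‖p−pᵢ‖² is the weighted centroid p* = (Σwᵢpᵢ)/(Σwᵢ).
Σwᵢ = 600.
Σwᵢxᵢ = 20·14 + 80·14 + 500·10 = 6400.
Σwᵢyᵢ = 20·12 + 80·5 + 500·8 = 4640.
x* = 6400/600 = 10.67, y* = 4640/600 = 7.73.

(10.67, 7.73)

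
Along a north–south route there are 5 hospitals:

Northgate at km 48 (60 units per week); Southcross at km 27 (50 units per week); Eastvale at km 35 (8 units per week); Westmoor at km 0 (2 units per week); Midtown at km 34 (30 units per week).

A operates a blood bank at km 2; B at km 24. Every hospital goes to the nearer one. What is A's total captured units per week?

2

The indifferent point is the midpoint (2+24)/2 = 13; hospitals left of it (closer to A at 2) go to A, those right go to B.
  Westmoor at 0 (w=2) → A
  Southcross at 27 (w=50) → B
  Midtown at 34 (w=30) → B
  Eastvale at 35 (w=8) → B
  Northgate at 48 (w=60) → B
A captures 2; B captures 148.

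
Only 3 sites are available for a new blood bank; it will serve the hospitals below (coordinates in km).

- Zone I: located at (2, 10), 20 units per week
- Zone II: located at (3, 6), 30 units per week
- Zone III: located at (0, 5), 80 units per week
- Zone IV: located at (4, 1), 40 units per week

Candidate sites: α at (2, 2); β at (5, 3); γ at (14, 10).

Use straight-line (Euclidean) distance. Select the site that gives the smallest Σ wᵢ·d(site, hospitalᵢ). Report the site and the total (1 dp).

α, total 661.6 km

Total weighted distance at each candidate:
  α (2, 2): total = 661.6
  β (5, 3): total = 780.7
  γ (14, 10): total = 2318.6
Minimum is at α with total 661.6 km.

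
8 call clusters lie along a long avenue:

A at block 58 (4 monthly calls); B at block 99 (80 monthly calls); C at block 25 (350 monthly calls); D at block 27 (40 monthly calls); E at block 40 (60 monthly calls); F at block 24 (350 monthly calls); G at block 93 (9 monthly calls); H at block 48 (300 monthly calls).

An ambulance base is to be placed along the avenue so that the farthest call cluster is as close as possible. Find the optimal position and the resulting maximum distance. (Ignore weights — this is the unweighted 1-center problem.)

The 1-center on a line is the midpoint of the two extreme points: leftmost at 24, rightmost at 99.
Optimal location = (24 + 99)/2 = 61.5; maximum distance = (99 − 24)/2 = 37.5.

location 61.5, max distance 37.5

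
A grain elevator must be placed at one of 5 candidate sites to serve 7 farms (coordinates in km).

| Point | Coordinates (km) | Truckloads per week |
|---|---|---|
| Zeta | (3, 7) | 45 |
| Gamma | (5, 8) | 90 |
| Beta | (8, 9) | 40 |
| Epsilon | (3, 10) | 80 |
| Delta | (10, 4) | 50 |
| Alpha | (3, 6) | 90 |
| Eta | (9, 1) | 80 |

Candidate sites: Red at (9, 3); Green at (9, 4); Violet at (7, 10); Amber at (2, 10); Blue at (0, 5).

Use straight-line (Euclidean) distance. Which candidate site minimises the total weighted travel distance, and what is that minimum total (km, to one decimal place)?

Violet, total 2438.2 km

Total weighted distance at each candidate:
  Red (9, 3): total = 2716.1
  Green (9, 4): total = 2553.0
  Violet (7, 10): total = 2438.2
  Amber (2, 10): total = 2573.3
  Blue (0, 5): total = 3086.3
Minimum is at Violet with total 2438.2 km.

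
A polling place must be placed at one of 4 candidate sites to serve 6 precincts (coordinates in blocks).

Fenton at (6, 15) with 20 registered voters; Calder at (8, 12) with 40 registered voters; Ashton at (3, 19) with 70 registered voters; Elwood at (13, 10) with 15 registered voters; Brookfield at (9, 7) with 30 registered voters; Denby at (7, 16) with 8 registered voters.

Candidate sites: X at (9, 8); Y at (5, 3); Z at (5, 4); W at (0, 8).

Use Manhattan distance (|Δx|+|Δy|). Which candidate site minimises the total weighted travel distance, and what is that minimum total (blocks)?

Total weighted distance at each candidate:
  X (9, 8): total = 1790
  Y (5, 3): total = 2585
  Z (5, 4): total = 2402
  W (0, 8): total = 2365
Minimum is at X with total 1790 blocks.

X, total 1790 blocks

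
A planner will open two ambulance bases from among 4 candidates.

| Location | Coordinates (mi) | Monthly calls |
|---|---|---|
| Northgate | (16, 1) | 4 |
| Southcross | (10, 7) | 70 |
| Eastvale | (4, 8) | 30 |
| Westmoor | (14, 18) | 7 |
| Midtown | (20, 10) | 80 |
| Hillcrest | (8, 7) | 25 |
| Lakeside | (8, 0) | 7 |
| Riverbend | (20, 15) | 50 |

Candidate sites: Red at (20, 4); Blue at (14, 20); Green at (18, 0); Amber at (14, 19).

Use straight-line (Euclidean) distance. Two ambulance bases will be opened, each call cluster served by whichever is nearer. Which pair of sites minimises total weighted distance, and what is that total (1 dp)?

Evaluate every pair (each demand assigned to the nearer of the two):
  {Red, Amber}: total = 2442.1
  {Red, Blue}: total = 2501.7
  {Red, Green}: total = 2735.3
  {Green, Amber}: total = 2757.6
  {Blue, Green}: total = 2817.2
  {Blue, Amber}: total = 3111.6
Best pair: {Red, Amber} with total 2442.1.

{Red, Amber}, total 2442.1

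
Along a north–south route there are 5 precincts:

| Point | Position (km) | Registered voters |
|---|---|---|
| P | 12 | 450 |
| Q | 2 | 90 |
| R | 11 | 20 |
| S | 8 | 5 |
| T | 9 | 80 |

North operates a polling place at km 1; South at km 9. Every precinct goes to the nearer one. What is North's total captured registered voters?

90

The indifferent point is the midpoint (1+9)/2 = 5; precincts left of it (closer to North at 1) go to North, those right go to South.
  Q at 2 (w=90) → North
  S at 8 (w=5) → South
  T at 9 (w=80) → South
  R at 11 (w=20) → South
  P at 12 (w=450) → South
North captures 90; South captures 555.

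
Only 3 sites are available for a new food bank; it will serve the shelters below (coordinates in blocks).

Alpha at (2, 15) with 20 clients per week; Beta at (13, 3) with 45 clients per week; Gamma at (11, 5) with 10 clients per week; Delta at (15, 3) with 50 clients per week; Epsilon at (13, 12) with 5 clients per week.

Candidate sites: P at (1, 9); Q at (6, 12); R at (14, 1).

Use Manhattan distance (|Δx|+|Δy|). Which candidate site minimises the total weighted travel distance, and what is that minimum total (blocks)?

Total weighted distance at each candidate:
  P (1, 9): total = 2165
  Q (6, 12): total = 1915
  R (14, 1): total = 935
Minimum is at R with total 935 blocks.

R, total 935 blocks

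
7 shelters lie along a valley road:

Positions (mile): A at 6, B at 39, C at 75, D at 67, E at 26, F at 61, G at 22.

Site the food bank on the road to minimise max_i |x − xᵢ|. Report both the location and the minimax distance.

The 1-center on a line is the midpoint of the two extreme points: leftmost at 6, rightmost at 75.
Optimal location = (6 + 75)/2 = 40.5; maximum distance = (75 − 6)/2 = 34.5.

location 40.5, max distance 34.5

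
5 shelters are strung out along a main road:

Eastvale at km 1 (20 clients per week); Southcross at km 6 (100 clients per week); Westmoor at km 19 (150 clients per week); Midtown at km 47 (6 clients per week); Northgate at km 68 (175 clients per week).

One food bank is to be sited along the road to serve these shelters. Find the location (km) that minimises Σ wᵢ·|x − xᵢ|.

x = 19

For a sum of weighted absolute distances on a line, the optimum is the weighted median (not the mean). Total weight W = 451; half-weight = 225.5.
Sort by position and accumulate weight:
  km 1 (Eastvale, w=20) → cum 20
  km 6 (Southcross, w=100) → cum 120
  km 19 (Westmoor, w=150) → cum 270  ≥ 225.5 → median here
  km 47 (Midtown, w=6) → cum 276
  km 68 (Northgate, w=175) → cum 451
Optimal location: km 19.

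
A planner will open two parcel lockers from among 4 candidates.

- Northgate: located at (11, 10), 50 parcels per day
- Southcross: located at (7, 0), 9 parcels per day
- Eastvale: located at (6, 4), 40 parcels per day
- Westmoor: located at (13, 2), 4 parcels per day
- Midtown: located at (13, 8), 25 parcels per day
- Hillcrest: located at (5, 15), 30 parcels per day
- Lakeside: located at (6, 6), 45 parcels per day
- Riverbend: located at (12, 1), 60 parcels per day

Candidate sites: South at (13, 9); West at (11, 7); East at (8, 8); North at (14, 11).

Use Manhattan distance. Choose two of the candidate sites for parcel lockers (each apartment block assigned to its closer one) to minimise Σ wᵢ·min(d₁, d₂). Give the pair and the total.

{West, East}, total 1474

Evaluate every pair (each demand assigned to the nearer of the two):
  {West, East}: total = 1474
  {South, East}: total = 1544
  {South, West}: total = 1732
  {West, North}: total = 1752
  {East, North}: total = 1801
  {South, North}: total = 2198
Best pair: {West, East} with total 1474.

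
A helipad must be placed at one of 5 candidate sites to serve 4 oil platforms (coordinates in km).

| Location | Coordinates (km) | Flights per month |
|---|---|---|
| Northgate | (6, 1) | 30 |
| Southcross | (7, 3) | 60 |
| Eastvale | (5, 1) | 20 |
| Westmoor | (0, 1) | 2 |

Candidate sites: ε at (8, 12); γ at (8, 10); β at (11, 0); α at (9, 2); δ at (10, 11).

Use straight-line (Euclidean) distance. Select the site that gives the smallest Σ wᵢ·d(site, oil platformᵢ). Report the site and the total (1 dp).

Total weighted distance at each candidate:
  ε (8, 12): total = 1134.0
  γ (8, 10): total = 914.7
  β (11, 0): total = 596.7
  α (9, 2): total = 329.6
  δ (10, 11): total = 1087.6
Minimum is at α with total 329.6 km.

α, total 329.6 km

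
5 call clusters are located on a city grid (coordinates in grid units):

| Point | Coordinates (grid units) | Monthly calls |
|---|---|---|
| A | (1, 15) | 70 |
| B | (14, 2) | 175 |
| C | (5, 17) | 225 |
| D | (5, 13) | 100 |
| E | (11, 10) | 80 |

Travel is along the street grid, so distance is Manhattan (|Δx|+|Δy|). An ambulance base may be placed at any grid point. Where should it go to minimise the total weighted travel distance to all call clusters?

(5, 13)

Manhattan distance separates: Σwᵢ(|x−xᵢ|+|y−yᵢ|) = Σwᵢ|x−xᵢ| + Σwᵢ|y−yᵢ|, so x and y are optimised independently as 1-D weighted medians.
Total weight W = 650; half = 325.
x-coordinate, sorted with cumulative weight:
  x=1 (A, w=70) cum 70
  x=5 (C, w=225) cum 295
  x=5 (D, w=100) cum 395  ← median
  x=11 (E, w=80) cum 475
  x=14 (B, w=175) cum 650
⇒ x* = 5
y-coordinate, sorted with cumulative weight:
  y=2 (B, w=175) cum 175
  y=10 (E, w=80) cum 255
  y=13 (D, w=100) cum 355  ← median
  y=15 (A, w=70) cum 425
  y=17 (C, w=225) cum 650
⇒ y* = 13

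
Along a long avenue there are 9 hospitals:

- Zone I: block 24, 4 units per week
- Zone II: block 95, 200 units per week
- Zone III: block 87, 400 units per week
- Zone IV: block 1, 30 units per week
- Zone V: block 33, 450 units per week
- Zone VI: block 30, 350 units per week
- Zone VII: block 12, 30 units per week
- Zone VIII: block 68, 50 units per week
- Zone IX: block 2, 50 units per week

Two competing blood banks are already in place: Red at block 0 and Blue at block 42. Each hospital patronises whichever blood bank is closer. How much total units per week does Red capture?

The indifferent point is the midpoint (0+42)/2 = 21; hospitals left of it (closer to Red at 0) go to Red, those right go to Blue.
  Zone IV at 1 (w=30) → Red
  Zone IX at 2 (w=50) → Red
  Zone VII at 12 (w=30) → Red
  Zone I at 24 (w=4) → Blue
  Zone VI at 30 (w=350) → Blue
  Zone V at 33 (w=450) → Blue
  Zone VIII at 68 (w=50) → Blue
  Zone III at 87 (w=400) → Blue
  Zone II at 95 (w=200) → Blue
Red captures 110; Blue captures 1454.

110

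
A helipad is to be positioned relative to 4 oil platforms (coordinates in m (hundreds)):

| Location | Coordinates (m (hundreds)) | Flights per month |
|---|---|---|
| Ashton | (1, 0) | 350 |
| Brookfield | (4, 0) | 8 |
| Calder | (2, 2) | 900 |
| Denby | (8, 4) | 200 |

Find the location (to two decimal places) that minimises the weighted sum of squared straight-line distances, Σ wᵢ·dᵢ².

The minimiser of Σwᵢ‖p−pᵢ‖² is the weighted centroid p* = (Σwᵢpᵢ)/(Σwᵢ).
Σwᵢ = 1458.
Σwᵢxᵢ = 350·1 + 8·4 + 900·2 + 200·8 = 3782.
Σwᵢyᵢ = 350·0 + 8·0 + 900·2 + 200·4 = 2600.
x* = 3782/1458 = 2.59, y* = 2600/1458 = 1.78.

(2.59, 1.78)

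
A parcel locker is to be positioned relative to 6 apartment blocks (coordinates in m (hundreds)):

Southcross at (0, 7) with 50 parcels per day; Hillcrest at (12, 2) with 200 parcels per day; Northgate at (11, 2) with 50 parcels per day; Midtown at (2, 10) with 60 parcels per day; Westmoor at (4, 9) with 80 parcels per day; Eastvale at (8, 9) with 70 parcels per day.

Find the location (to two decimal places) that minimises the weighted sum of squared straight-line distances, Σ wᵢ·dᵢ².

The minimiser of Σwᵢ‖p−pᵢ‖² is the weighted centroid p* = (Σwᵢpᵢ)/(Σwᵢ).
Σwᵢ = 510.
Σwᵢxᵢ = 50·0 + 200·12 + 50·11 + 60·2 + 80·4 + 70·8 = 3950.
Σwᵢyᵢ = 50·7 + 200·2 + 50·2 + 60·10 + 80·9 + 70·9 = 2800.
x* = 3950/510 = 7.75, y* = 2800/510 = 5.49.

(7.75, 5.49)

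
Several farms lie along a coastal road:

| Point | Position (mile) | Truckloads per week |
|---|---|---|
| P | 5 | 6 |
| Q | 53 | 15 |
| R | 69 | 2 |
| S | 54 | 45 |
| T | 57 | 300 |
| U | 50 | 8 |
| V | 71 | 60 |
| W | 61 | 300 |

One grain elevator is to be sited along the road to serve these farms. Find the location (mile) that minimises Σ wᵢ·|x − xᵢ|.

x = 57

For a sum of weighted absolute distances on a line, the optimum is the weighted median (not the mean). Total weight W = 736; half-weight = 368.
Sort by position and accumulate weight:
  mile 5 (P, w=6) → cum 6
  mile 50 (U, w=8) → cum 14
  mile 53 (Q, w=15) → cum 29
  mile 54 (S, w=45) → cum 74
  mile 57 (T, w=300) → cum 374  ≥ 368 → median here
  mile 61 (W, w=300) → cum 674
  mile 69 (R, w=2) → cum 676
  mile 71 (V, w=60) → cum 736
Optimal location: mile 57.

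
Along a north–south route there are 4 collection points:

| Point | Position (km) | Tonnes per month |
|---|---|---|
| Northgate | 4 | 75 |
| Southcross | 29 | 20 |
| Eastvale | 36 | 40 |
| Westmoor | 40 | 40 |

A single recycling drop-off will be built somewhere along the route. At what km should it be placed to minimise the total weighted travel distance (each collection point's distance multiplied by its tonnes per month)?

For a sum of weighted absolute distances on a line, the optimum is the weighted median (not the mean). Total weight W = 175; half-weight = 87.5.
Sort by position and accumulate weight:
  km 4 (Northgate, w=75) → cum 75
  km 29 (Southcross, w=20) → cum 95  ≥ 87.5 → median here
  km 36 (Eastvale, w=40) → cum 135
  km 40 (Westmoor, w=40) → cum 175
Optimal location: km 29.

x = 29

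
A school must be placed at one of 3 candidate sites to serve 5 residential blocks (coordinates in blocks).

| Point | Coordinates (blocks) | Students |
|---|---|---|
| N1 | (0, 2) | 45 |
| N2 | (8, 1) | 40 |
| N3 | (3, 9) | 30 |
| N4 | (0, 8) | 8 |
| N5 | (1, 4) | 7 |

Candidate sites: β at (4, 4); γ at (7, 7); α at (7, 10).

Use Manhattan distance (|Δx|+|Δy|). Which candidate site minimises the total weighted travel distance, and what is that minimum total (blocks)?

β, total 815 blocks

Total weighted distance at each candidate:
  β (4, 4): total = 815
  γ (7, 7): total = 1127
  α (7, 10): total = 1381
Minimum is at β with total 815 blocks.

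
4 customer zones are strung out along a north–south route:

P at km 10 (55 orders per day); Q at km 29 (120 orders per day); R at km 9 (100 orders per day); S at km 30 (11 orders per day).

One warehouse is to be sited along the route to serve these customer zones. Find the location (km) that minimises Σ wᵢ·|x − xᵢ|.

x = 10

For a sum of weighted absolute distances on a line, the optimum is the weighted median (not the mean). Total weight W = 286; half-weight = 143.
Sort by position and accumulate weight:
  km 9 (R, w=100) → cum 100
  km 10 (P, w=55) → cum 155  ≥ 143 → median here
  km 29 (Q, w=120) → cum 275
  km 30 (S, w=11) → cum 286
Optimal location: km 10.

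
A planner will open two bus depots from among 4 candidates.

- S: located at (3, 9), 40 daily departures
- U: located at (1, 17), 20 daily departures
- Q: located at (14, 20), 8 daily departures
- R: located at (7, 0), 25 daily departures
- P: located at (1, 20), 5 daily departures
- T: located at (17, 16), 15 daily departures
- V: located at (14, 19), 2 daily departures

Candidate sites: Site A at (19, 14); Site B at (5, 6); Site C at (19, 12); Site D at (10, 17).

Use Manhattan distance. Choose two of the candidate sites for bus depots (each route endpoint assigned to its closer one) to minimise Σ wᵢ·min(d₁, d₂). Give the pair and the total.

Evaluate every pair (each demand assigned to the nearer of the two):
  {Site B, Site D}: total = 828
  {Site A, Site B}: total = 958
  {Site B, Site C}: total = 1008
  {Site A, Site D}: total = 1468
  {Site C, Site D}: total = 1498
  {Site A, Site C}: total = 2068
Best pair: {Site B, Site D} with total 828.

{Site B, Site D}, total 828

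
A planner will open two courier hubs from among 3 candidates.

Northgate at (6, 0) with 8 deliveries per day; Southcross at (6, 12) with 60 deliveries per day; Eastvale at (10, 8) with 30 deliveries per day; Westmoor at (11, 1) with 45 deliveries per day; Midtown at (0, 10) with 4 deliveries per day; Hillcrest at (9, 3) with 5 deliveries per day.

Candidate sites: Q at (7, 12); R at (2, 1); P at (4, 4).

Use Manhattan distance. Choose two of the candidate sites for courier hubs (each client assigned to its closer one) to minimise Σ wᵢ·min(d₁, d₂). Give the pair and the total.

{Q, R}, total 796

Evaluate every pair (each demand assigned to the nearer of the two):
  {Q, R}: total = 796
  {Q, P}: total = 834
  {R, P}: total = 1415
Best pair: {Q, R} with total 796.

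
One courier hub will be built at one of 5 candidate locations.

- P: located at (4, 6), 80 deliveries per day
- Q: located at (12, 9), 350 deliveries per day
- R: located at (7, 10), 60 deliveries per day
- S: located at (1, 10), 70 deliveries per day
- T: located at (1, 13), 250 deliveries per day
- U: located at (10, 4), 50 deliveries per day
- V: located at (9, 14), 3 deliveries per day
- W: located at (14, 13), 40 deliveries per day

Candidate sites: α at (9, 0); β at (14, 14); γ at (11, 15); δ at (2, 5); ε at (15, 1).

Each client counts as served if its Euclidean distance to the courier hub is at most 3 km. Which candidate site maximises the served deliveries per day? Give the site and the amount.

Coverage radius r = 3 km; a point is covered iff (Δx)²+(Δy)² ≤ 3² = 9.
  α (9, 0): covers {none} → 0
  β (14, 14): covers {W} → 40
  γ (11, 15): covers {V} → 3
  δ (2, 5): covers {P} → 80
  ε (15, 1): covers {none} → 0
Maximum coverage at δ: 80 deliveries per day.

δ, covering 80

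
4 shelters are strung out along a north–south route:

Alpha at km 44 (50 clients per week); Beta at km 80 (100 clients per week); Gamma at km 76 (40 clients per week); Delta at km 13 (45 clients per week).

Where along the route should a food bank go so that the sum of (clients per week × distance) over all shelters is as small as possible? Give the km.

x = 76

For a sum of weighted absolute distances on a line, the optimum is the weighted median (not the mean). Total weight W = 235; half-weight = 117.5.
Sort by position and accumulate weight:
  km 13 (Delta, w=45) → cum 45
  km 44 (Alpha, w=50) → cum 95
  km 76 (Gamma, w=40) → cum 135  ≥ 117.5 → median here
  km 80 (Beta, w=100) → cum 235
Optimal location: km 76.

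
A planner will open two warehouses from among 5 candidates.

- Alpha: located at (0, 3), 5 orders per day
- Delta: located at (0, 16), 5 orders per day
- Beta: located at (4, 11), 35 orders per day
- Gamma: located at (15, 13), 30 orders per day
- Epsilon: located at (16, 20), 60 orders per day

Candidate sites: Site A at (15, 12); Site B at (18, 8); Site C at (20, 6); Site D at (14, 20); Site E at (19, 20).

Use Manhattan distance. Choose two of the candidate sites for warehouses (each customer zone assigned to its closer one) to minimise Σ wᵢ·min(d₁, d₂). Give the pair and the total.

Evaluate every pair (each demand assigned to the nearer of the two):
  {Site A, Site D}: total = 780
  {Site A, Site E}: total = 845
  {Site B, Site D}: total = 1160
  {Site A, Site B}: total = 1200
  {Site A, Site C}: total = 1200
  {Site C, Site D}: total = 1230
  {Site B, Site E}: total = 1245
  {Site D, Site E}: total = 1270
  {Site C, Site E}: total = 1475
  {Site B, Site C}: total = 1920
Best pair: {Site A, Site D} with total 780.

{Site A, Site D}, total 780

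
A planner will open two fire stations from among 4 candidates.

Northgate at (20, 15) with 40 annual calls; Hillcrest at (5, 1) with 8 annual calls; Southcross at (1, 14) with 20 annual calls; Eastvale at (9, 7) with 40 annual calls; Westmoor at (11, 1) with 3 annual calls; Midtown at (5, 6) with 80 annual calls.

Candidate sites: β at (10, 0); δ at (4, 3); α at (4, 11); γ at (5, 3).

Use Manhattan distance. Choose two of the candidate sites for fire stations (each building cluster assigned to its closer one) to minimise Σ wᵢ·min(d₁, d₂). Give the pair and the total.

Evaluate every pair (each demand assigned to the nearer of the two):
  {α, γ}: total = 1520
  {δ, α}: total = 1651
  {β, α}: total = 1774
  {β, γ}: total = 1882
  {β, δ}: total = 1950
  {δ, γ}: total = 1960
Best pair: {α, γ} with total 1520.

{α, γ}, total 1520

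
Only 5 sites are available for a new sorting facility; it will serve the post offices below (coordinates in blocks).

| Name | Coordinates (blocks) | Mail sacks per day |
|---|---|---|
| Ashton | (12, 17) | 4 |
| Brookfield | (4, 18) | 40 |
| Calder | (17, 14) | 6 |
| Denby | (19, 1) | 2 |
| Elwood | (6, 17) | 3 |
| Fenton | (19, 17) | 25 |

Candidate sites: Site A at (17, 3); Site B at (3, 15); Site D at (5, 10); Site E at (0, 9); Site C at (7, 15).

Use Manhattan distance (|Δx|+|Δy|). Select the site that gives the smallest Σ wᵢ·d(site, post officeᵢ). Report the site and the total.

Total weighted distance at each candidate:
  Site A (17, 3): total = 1745
  Site B (3, 15): total = 819
  Site D (5, 10): total = 1107
  Site E (0, 9): total = 1503
  Site C (7, 15): total = 745
Minimum is at Site C with total 745 blocks.

Site C, total 745 blocks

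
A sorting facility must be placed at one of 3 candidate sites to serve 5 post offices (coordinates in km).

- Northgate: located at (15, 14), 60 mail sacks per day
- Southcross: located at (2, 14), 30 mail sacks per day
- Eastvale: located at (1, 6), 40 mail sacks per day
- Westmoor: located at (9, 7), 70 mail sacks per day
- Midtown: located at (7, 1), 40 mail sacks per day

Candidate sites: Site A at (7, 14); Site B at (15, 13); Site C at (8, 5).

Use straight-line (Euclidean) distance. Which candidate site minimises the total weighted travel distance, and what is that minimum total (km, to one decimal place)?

Total weighted distance at each candidate:
  Site A (7, 14): total = 2059.6
  Site B (15, 13): total = 2248.1
  Site C (8, 5): total = 1612.9
Minimum is at Site C with total 1612.9 km.

Site C, total 1612.9 km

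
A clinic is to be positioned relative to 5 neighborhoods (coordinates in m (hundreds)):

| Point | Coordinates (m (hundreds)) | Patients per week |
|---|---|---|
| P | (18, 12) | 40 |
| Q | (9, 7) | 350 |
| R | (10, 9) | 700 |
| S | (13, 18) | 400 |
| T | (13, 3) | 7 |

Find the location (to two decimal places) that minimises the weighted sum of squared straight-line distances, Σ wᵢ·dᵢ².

The minimiser of Σwᵢ‖p−pᵢ‖² is the weighted centroid p* = (Σwᵢpᵢ)/(Σwᵢ).
Σwᵢ = 1497.
Σwᵢxᵢ = 40·18 + 350·9 + 700·10 + 400·13 + 7·13 = 16161.
Σwᵢyᵢ = 40·12 + 350·7 + 700·9 + 400·18 + 7·3 = 16451.
x* = 16161/1497 = 10.80, y* = 16451/1497 = 10.99.

(10.80, 10.99)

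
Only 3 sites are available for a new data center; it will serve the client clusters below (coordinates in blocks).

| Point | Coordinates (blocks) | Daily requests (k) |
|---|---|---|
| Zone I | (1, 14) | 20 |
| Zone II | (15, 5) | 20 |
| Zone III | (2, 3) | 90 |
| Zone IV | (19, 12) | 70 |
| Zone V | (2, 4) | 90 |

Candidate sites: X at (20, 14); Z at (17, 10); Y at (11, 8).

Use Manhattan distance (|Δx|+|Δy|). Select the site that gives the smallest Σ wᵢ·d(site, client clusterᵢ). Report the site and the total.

Y, total 3730 blocks

Total weighted distance at each candidate:
  X (20, 14): total = 6000
  Z (17, 10): total = 4690
  Y (11, 8): total = 3730
Minimum is at Y with total 3730 blocks.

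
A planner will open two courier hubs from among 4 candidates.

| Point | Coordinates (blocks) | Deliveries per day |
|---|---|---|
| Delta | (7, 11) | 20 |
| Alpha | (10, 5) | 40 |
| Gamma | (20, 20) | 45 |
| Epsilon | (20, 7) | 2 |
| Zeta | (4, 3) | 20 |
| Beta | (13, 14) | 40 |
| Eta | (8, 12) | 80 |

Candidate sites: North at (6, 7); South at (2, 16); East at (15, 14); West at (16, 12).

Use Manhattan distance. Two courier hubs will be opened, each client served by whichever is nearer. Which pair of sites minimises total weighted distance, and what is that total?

{North, East}, total 1619

Evaluate every pair (each demand assigned to the nearer of the two):
  {North, East}: total = 1619
  {North, West}: total = 1778
  {East, West}: total = 2373
  {South, East}: total = 2379
  {South, West}: total = 2418
  {North, South}: total = 2558
Best pair: {North, East} with total 1619.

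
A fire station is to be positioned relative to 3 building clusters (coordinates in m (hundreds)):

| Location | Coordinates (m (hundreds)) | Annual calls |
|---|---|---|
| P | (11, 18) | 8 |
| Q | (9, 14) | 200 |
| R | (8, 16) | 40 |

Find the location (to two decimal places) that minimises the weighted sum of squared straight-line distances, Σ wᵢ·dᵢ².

(8.90, 14.45)

The minimiser of Σwᵢ‖p−pᵢ‖² is the weighted centroid p* = (Σwᵢpᵢ)/(Σwᵢ).
Σwᵢ = 248.
Σwᵢxᵢ = 8·11 + 200·9 + 40·8 = 2208.
Σwᵢyᵢ = 8·18 + 200·14 + 40·16 = 3584.
x* = 2208/248 = 8.90, y* = 3584/248 = 14.45.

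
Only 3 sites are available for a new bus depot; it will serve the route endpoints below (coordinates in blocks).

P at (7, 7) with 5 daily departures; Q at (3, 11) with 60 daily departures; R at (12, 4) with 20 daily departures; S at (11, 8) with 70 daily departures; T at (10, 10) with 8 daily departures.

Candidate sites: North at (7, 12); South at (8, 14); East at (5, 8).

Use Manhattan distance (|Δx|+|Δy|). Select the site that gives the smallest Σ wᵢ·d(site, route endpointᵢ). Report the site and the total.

East, total 1011 blocks

Total weighted distance at each candidate:
  North (7, 12): total = 1185
  South (8, 14): total = 1478
  East (5, 8): total = 1011
Minimum is at East with total 1011 blocks.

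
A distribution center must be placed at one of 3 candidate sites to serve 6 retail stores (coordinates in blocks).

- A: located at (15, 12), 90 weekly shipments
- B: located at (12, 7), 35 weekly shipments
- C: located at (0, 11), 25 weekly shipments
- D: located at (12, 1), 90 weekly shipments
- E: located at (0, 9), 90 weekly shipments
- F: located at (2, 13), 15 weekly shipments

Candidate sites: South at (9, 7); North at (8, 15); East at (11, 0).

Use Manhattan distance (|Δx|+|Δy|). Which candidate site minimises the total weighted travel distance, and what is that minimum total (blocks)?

South, total 3415 blocks

Total weighted distance at each candidate:
  South (9, 7): total = 3415
  North (8, 15): total = 4620
  East (11, 0): total = 4580
Minimum is at South with total 3415 blocks.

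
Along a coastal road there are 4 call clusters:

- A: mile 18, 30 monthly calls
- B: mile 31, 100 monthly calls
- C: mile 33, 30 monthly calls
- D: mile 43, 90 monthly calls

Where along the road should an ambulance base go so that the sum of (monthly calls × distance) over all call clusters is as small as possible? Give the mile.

For a sum of weighted absolute distances on a line, the optimum is the weighted median (not the mean). Total weight W = 250; half-weight = 125.
Sort by position and accumulate weight:
  mile 18 (A, w=30) → cum 30
  mile 31 (B, w=100) → cum 130  ≥ 125 → median here
  mile 33 (C, w=30) → cum 160
  mile 43 (D, w=90) → cum 250
Optimal location: mile 31.

x = 31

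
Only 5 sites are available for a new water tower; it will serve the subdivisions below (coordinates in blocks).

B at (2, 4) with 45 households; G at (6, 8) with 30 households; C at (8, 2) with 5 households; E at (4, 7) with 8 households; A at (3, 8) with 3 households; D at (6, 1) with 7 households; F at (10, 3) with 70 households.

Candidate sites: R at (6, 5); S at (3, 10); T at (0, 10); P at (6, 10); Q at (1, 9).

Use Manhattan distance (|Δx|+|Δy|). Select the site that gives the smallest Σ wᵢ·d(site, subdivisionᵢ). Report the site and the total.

Total weighted distance at each candidate:
  R (6, 5): total = 838
  S (3, 10): total = 1632
  T (0, 10): total = 2046
  P (6, 10): total = 1448
  Q (1, 9): total = 1710
Minimum is at R with total 838 blocks.

R, total 838 blocks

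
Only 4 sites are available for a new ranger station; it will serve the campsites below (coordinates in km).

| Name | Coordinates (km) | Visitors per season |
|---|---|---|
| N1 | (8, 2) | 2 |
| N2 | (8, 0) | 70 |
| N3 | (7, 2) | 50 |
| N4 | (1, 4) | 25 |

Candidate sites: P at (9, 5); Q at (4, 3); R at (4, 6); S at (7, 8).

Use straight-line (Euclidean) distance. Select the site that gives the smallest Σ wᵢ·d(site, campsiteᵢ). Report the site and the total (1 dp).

Q, total 595.4 km

Total weighted distance at each candidate:
  P (9, 5): total = 745.1
  Q (4, 3): total = 595.4
  R (4, 6): total = 856.2
  S (7, 8): total = 1056.8
Minimum is at Q with total 595.4 km.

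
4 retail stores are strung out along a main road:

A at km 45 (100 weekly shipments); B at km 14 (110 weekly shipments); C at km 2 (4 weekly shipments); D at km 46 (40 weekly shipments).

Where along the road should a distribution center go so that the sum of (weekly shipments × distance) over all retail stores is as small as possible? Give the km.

x = 45

For a sum of weighted absolute distances on a line, the optimum is the weighted median (not the mean). Total weight W = 254; half-weight = 127.
Sort by position and accumulate weight:
  km 2 (C, w=4) → cum 4
  km 14 (B, w=110) → cum 114
  km 45 (A, w=100) → cum 214  ≥ 127 → median here
  km 46 (D, w=40) → cum 254
Optimal location: km 45.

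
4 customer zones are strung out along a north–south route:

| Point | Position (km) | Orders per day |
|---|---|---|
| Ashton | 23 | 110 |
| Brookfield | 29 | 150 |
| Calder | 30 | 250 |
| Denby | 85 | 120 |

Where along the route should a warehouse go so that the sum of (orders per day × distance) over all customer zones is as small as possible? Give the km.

For a sum of weighted absolute distances on a line, the optimum is the weighted median (not the mean). Total weight W = 630; half-weight = 315.
Sort by position and accumulate weight:
  km 23 (Ashton, w=110) → cum 110
  km 29 (Brookfield, w=150) → cum 260
  km 30 (Calder, w=250) → cum 510  ≥ 315 → median here
  km 85 (Denby, w=120) → cum 630
Optimal location: km 30.

x = 30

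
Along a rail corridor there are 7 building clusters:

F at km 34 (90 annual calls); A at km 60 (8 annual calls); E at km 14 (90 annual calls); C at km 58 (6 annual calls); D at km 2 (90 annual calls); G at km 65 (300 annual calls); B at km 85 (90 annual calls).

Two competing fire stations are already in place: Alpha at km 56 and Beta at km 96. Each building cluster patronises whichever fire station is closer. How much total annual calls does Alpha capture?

The indifferent point is the midpoint (56+96)/2 = 76; building clusters left of it (closer to Alpha at 56) go to Alpha, those right go to Beta.
  D at 2 (w=90) → Alpha
  E at 14 (w=90) → Alpha
  F at 34 (w=90) → Alpha
  C at 58 (w=6) → Alpha
  A at 60 (w=8) → Alpha
  G at 65 (w=300) → Alpha
  B at 85 (w=90) → Beta
Alpha captures 584; Beta captures 90.

584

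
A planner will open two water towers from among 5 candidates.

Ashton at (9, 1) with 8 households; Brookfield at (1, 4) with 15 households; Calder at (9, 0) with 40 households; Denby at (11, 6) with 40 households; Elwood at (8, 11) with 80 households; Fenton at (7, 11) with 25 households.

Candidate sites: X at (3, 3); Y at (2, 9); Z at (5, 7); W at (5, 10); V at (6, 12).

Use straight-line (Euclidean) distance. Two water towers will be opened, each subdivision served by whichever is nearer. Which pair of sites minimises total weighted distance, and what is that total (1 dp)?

Evaluate every pair (each demand assigned to the nearer of the two):
  {X, V}: total = 879.1
  {Z, V}: total = 912.7
  {X, W}: total = 949.8
  {Z, W}: total = 1007.4
  {X, Z}: total = 1107.6
  {W, V}: total = 1120.5
  {Y, V}: total = 1144.2
  {Y, W}: total = 1183.4
  {Y, Z}: total = 1210.3
  {X, Y}: total = 1334.8
Best pair: {X, V} with total 879.1.

{X, V}, total 879.1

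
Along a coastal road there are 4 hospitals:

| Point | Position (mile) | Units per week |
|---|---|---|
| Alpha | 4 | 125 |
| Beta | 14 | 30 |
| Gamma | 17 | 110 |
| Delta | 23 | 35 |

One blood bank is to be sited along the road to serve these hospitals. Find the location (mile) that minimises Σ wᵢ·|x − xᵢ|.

For a sum of weighted absolute distances on a line, the optimum is the weighted median (not the mean). Total weight W = 300; half-weight = 150.
Sort by position and accumulate weight:
  mile 4 (Alpha, w=125) → cum 125
  mile 14 (Beta, w=30) → cum 155  ≥ 150 → median here
  mile 17 (Gamma, w=110) → cum 265
  mile 23 (Delta, w=35) → cum 300
Optimal location: mile 14.

x = 14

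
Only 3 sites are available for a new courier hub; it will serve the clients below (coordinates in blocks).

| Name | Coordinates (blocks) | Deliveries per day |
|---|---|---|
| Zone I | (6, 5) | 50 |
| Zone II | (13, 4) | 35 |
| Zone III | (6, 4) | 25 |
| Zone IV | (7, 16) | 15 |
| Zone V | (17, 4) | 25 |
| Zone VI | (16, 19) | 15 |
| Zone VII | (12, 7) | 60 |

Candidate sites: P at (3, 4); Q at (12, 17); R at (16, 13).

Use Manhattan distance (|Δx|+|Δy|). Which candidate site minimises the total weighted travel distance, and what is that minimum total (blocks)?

Total weighted distance at each candidate:
  P (3, 4): total = 2355
  Q (12, 17): total = 3095
  R (16, 13): total = 2915
Minimum is at P with total 2355 blocks.

P, total 2355 blocks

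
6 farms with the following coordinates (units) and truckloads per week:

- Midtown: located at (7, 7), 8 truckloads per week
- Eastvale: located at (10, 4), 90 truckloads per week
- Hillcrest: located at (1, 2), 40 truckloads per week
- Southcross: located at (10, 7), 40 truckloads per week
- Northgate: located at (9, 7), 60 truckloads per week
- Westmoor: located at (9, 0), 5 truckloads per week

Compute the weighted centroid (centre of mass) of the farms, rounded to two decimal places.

The minimiser of Σwᵢ‖p−pᵢ‖² is the weighted centroid p* = (Σwᵢpᵢ)/(Σwᵢ).
Σwᵢ = 243.
Σwᵢxᵢ = 8·7 + 90·10 + 40·1 + 40·10 + 60·9 + 5·9 = 1981.
Σwᵢyᵢ = 8·7 + 90·4 + 40·2 + 40·7 + 60·7 + 5·0 = 1196.
x* = 1981/243 = 8.15, y* = 1196/243 = 4.92.

(8.15, 4.92)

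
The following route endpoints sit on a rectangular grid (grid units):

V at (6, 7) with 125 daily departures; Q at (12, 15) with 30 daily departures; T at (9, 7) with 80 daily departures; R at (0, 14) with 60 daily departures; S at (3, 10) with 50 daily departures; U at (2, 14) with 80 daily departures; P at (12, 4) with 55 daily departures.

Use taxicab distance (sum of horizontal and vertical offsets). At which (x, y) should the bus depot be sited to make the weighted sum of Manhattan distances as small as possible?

Manhattan distance separates: Σwᵢ(|x−xᵢ|+|y−yᵢ|) = Σwᵢ|x−xᵢ| + Σwᵢ|y−yᵢ|, so x and y are optimised independently as 1-D weighted medians.
Total weight W = 480; half = 240.
x-coordinate, sorted with cumulative weight:
  x=0 (R, w=60) cum 60
  x=2 (U, w=80) cum 140
  x=3 (S, w=50) cum 190
  x=6 (V, w=125) cum 315  ← median
  x=9 (T, w=80) cum 395
  x=12 (Q, w=30) cum 425
  x=12 (P, w=55) cum 480
⇒ x* = 6
y-coordinate, sorted with cumulative weight:
  y=4 (P, w=55) cum 55
  y=7 (V, w=125) cum 180
  y=7 (T, w=80) cum 260  ← median
  y=10 (S, w=50) cum 310
  y=14 (R, w=60) cum 370
  y=14 (U, w=80) cum 450
  y=15 (Q, w=30) cum 480
⇒ y* = 7

(6, 7)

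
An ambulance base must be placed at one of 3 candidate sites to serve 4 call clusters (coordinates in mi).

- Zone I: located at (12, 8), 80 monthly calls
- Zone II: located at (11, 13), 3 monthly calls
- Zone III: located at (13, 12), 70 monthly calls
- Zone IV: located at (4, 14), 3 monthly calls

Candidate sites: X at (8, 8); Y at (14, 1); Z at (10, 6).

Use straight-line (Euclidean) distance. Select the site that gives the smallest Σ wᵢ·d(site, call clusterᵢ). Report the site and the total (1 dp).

Z, total 747.1 mi

Total weighted distance at each candidate:
  X (8, 8): total = 807.3
  Y (14, 1): total = 1441.9
  Z (10, 6): total = 747.1
Minimum is at Z with total 747.1 mi.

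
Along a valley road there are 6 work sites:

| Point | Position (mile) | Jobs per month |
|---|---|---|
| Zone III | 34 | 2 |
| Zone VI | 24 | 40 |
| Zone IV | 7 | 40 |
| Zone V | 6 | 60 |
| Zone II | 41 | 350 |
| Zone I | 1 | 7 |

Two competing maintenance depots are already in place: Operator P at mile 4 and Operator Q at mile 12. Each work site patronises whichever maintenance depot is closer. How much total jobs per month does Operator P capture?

The indifferent point is the midpoint (4+12)/2 = 8; work sites left of it (closer to Operator P at 4) go to Operator P, those right go to Operator Q.
  Zone I at 1 (w=7) → Operator P
  Zone V at 6 (w=60) → Operator P
  Zone IV at 7 (w=40) → Operator P
  Zone VI at 24 (w=40) → Operator Q
  Zone III at 34 (w=2) → Operator Q
  Zone II at 41 (w=350) → Operator Q
Operator P captures 107; Operator Q captures 392.

107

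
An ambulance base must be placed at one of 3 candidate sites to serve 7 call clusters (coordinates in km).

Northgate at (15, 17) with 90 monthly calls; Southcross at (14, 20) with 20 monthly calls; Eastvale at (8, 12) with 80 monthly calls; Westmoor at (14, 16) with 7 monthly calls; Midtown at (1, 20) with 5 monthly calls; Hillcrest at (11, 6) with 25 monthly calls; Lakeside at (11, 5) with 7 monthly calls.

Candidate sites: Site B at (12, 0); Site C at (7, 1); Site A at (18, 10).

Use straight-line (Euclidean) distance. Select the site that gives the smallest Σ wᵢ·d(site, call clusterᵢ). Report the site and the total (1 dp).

Site A, total 2127.5 km

Total weighted distance at each candidate:
  Site B (12, 0): total = 3382.3
  Site C (7, 1): total = 3313.7
  Site A (18, 10): total = 2127.5
Minimum is at Site A with total 2127.5 km.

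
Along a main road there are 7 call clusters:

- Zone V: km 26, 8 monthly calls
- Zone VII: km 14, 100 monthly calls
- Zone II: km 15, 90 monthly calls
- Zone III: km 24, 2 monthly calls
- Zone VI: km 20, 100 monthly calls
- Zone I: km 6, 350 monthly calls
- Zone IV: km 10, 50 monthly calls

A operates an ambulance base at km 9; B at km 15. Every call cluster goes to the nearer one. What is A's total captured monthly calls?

The indifferent point is the midpoint (9+15)/2 = 12; call clusters left of it (closer to A at 9) go to A, those right go to B.
  Zone I at 6 (w=350) → A
  Zone IV at 10 (w=50) → A
  Zone VII at 14 (w=100) → B
  Zone II at 15 (w=90) → B
  Zone VI at 20 (w=100) → B
  Zone III at 24 (w=2) → B
  Zone V at 26 (w=8) → B
A captures 400; B captures 300.

400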